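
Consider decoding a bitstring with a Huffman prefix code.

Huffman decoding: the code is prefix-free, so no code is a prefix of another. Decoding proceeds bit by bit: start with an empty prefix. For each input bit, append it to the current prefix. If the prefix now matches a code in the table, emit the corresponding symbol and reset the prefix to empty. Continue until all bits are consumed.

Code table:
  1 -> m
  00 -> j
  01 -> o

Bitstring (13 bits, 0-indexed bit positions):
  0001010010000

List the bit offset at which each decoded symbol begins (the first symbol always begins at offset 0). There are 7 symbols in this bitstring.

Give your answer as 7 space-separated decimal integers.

Bit 0: prefix='0' (no match yet)
Bit 1: prefix='00' -> emit 'j', reset
Bit 2: prefix='0' (no match yet)
Bit 3: prefix='01' -> emit 'o', reset
Bit 4: prefix='0' (no match yet)
Bit 5: prefix='01' -> emit 'o', reset
Bit 6: prefix='0' (no match yet)
Bit 7: prefix='00' -> emit 'j', reset
Bit 8: prefix='1' -> emit 'm', reset
Bit 9: prefix='0' (no match yet)
Bit 10: prefix='00' -> emit 'j', reset
Bit 11: prefix='0' (no match yet)
Bit 12: prefix='00' -> emit 'j', reset

Answer: 0 2 4 6 8 9 11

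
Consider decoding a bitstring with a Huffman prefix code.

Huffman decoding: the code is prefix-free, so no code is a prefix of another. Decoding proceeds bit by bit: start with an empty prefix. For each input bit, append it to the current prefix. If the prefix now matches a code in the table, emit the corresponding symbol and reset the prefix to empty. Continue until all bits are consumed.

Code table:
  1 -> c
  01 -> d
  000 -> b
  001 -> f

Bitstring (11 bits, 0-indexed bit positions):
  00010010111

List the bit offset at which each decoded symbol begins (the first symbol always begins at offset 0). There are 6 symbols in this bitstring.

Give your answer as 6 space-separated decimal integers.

Bit 0: prefix='0' (no match yet)
Bit 1: prefix='00' (no match yet)
Bit 2: prefix='000' -> emit 'b', reset
Bit 3: prefix='1' -> emit 'c', reset
Bit 4: prefix='0' (no match yet)
Bit 5: prefix='00' (no match yet)
Bit 6: prefix='001' -> emit 'f', reset
Bit 7: prefix='0' (no match yet)
Bit 8: prefix='01' -> emit 'd', reset
Bit 9: prefix='1' -> emit 'c', reset
Bit 10: prefix='1' -> emit 'c', reset

Answer: 0 3 4 7 9 10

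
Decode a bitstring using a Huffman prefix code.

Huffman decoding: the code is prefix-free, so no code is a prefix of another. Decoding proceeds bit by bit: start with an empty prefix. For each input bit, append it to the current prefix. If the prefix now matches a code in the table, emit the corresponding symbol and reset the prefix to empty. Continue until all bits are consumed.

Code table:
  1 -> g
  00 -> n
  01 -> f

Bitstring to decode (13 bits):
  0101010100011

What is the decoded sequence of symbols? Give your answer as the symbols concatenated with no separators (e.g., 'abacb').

Bit 0: prefix='0' (no match yet)
Bit 1: prefix='01' -> emit 'f', reset
Bit 2: prefix='0' (no match yet)
Bit 3: prefix='01' -> emit 'f', reset
Bit 4: prefix='0' (no match yet)
Bit 5: prefix='01' -> emit 'f', reset
Bit 6: prefix='0' (no match yet)
Bit 7: prefix='01' -> emit 'f', reset
Bit 8: prefix='0' (no match yet)
Bit 9: prefix='00' -> emit 'n', reset
Bit 10: prefix='0' (no match yet)
Bit 11: prefix='01' -> emit 'f', reset
Bit 12: prefix='1' -> emit 'g', reset

Answer: ffffnfg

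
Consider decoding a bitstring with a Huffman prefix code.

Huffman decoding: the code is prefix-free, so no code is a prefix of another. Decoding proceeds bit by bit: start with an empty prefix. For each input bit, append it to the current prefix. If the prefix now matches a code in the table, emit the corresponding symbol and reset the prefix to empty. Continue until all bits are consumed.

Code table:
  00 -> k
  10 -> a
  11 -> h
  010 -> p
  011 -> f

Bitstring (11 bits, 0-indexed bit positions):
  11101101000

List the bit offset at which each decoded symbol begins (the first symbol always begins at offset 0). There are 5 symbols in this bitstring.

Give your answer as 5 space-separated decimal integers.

Answer: 0 2 4 6 9

Derivation:
Bit 0: prefix='1' (no match yet)
Bit 1: prefix='11' -> emit 'h', reset
Bit 2: prefix='1' (no match yet)
Bit 3: prefix='10' -> emit 'a', reset
Bit 4: prefix='1' (no match yet)
Bit 5: prefix='11' -> emit 'h', reset
Bit 6: prefix='0' (no match yet)
Bit 7: prefix='01' (no match yet)
Bit 8: prefix='010' -> emit 'p', reset
Bit 9: prefix='0' (no match yet)
Bit 10: prefix='00' -> emit 'k', reset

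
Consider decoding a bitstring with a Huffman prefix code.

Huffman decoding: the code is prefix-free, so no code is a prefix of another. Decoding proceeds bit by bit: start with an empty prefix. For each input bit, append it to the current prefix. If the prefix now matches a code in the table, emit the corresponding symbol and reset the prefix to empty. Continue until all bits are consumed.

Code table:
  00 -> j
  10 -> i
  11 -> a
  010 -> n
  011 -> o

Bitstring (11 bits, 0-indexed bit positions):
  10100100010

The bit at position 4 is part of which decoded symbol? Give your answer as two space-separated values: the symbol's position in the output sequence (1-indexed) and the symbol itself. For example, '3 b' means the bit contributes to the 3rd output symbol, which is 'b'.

Bit 0: prefix='1' (no match yet)
Bit 1: prefix='10' -> emit 'i', reset
Bit 2: prefix='1' (no match yet)
Bit 3: prefix='10' -> emit 'i', reset
Bit 4: prefix='0' (no match yet)
Bit 5: prefix='01' (no match yet)
Bit 6: prefix='010' -> emit 'n', reset
Bit 7: prefix='0' (no match yet)
Bit 8: prefix='00' -> emit 'j', reset

Answer: 3 n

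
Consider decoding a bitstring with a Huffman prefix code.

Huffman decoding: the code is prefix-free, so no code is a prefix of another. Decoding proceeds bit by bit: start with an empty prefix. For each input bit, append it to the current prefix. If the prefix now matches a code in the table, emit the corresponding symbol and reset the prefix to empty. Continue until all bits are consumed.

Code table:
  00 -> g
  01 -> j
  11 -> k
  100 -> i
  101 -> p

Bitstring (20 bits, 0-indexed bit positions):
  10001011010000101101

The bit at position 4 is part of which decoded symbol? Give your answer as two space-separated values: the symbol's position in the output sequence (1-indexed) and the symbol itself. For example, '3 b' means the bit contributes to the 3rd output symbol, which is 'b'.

Answer: 2 j

Derivation:
Bit 0: prefix='1' (no match yet)
Bit 1: prefix='10' (no match yet)
Bit 2: prefix='100' -> emit 'i', reset
Bit 3: prefix='0' (no match yet)
Bit 4: prefix='01' -> emit 'j', reset
Bit 5: prefix='0' (no match yet)
Bit 6: prefix='01' -> emit 'j', reset
Bit 7: prefix='1' (no match yet)
Bit 8: prefix='10' (no match yet)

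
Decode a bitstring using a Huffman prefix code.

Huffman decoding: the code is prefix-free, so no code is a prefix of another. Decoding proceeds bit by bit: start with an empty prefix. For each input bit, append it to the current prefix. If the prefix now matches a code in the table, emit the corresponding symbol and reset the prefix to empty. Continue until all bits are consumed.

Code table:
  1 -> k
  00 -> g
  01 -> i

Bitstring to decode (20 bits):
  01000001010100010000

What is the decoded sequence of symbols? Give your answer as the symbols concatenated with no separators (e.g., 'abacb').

Answer: iggiiigigg

Derivation:
Bit 0: prefix='0' (no match yet)
Bit 1: prefix='01' -> emit 'i', reset
Bit 2: prefix='0' (no match yet)
Bit 3: prefix='00' -> emit 'g', reset
Bit 4: prefix='0' (no match yet)
Bit 5: prefix='00' -> emit 'g', reset
Bit 6: prefix='0' (no match yet)
Bit 7: prefix='01' -> emit 'i', reset
Bit 8: prefix='0' (no match yet)
Bit 9: prefix='01' -> emit 'i', reset
Bit 10: prefix='0' (no match yet)
Bit 11: prefix='01' -> emit 'i', reset
Bit 12: prefix='0' (no match yet)
Bit 13: prefix='00' -> emit 'g', reset
Bit 14: prefix='0' (no match yet)
Bit 15: prefix='01' -> emit 'i', reset
Bit 16: prefix='0' (no match yet)
Bit 17: prefix='00' -> emit 'g', reset
Bit 18: prefix='0' (no match yet)
Bit 19: prefix='00' -> emit 'g', reset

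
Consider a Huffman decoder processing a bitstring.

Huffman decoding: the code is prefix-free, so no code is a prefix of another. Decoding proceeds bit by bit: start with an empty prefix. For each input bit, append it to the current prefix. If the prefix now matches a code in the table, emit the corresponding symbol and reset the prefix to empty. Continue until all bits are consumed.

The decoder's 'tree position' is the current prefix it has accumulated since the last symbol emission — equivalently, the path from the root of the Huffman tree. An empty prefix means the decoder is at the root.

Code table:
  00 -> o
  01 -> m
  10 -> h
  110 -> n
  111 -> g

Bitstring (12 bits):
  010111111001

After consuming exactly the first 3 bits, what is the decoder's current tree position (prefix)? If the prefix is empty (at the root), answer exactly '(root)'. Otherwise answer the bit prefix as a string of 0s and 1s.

Answer: 0

Derivation:
Bit 0: prefix='0' (no match yet)
Bit 1: prefix='01' -> emit 'm', reset
Bit 2: prefix='0' (no match yet)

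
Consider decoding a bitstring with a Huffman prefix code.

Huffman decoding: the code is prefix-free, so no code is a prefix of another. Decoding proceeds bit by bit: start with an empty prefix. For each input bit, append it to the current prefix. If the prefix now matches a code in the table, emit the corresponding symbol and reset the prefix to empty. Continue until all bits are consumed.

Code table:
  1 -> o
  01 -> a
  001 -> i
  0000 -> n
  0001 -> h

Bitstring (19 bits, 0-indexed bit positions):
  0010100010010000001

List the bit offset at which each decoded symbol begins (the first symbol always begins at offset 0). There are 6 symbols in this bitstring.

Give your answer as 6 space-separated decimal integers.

Bit 0: prefix='0' (no match yet)
Bit 1: prefix='00' (no match yet)
Bit 2: prefix='001' -> emit 'i', reset
Bit 3: prefix='0' (no match yet)
Bit 4: prefix='01' -> emit 'a', reset
Bit 5: prefix='0' (no match yet)
Bit 6: prefix='00' (no match yet)
Bit 7: prefix='000' (no match yet)
Bit 8: prefix='0001' -> emit 'h', reset
Bit 9: prefix='0' (no match yet)
Bit 10: prefix='00' (no match yet)
Bit 11: prefix='001' -> emit 'i', reset
Bit 12: prefix='0' (no match yet)
Bit 13: prefix='00' (no match yet)
Bit 14: prefix='000' (no match yet)
Bit 15: prefix='0000' -> emit 'n', reset
Bit 16: prefix='0' (no match yet)
Bit 17: prefix='00' (no match yet)
Bit 18: prefix='001' -> emit 'i', reset

Answer: 0 3 5 9 12 16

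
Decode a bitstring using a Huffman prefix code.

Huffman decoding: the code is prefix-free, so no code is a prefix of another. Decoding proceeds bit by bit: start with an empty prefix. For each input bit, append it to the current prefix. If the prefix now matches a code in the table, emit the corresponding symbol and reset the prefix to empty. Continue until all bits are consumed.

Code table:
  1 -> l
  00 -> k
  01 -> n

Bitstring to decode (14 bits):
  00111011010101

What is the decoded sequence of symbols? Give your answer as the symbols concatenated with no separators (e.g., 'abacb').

Answer: klllnlnnn

Derivation:
Bit 0: prefix='0' (no match yet)
Bit 1: prefix='00' -> emit 'k', reset
Bit 2: prefix='1' -> emit 'l', reset
Bit 3: prefix='1' -> emit 'l', reset
Bit 4: prefix='1' -> emit 'l', reset
Bit 5: prefix='0' (no match yet)
Bit 6: prefix='01' -> emit 'n', reset
Bit 7: prefix='1' -> emit 'l', reset
Bit 8: prefix='0' (no match yet)
Bit 9: prefix='01' -> emit 'n', reset
Bit 10: prefix='0' (no match yet)
Bit 11: prefix='01' -> emit 'n', reset
Bit 12: prefix='0' (no match yet)
Bit 13: prefix='01' -> emit 'n', reset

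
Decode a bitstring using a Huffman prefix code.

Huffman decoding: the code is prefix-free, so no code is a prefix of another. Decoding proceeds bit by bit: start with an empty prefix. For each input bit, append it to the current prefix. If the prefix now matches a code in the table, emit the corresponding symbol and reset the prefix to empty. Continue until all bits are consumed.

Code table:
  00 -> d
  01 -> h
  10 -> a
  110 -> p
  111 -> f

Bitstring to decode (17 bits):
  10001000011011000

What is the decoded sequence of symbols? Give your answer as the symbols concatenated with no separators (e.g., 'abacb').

Answer: adadhapd

Derivation:
Bit 0: prefix='1' (no match yet)
Bit 1: prefix='10' -> emit 'a', reset
Bit 2: prefix='0' (no match yet)
Bit 3: prefix='00' -> emit 'd', reset
Bit 4: prefix='1' (no match yet)
Bit 5: prefix='10' -> emit 'a', reset
Bit 6: prefix='0' (no match yet)
Bit 7: prefix='00' -> emit 'd', reset
Bit 8: prefix='0' (no match yet)
Bit 9: prefix='01' -> emit 'h', reset
Bit 10: prefix='1' (no match yet)
Bit 11: prefix='10' -> emit 'a', reset
Bit 12: prefix='1' (no match yet)
Bit 13: prefix='11' (no match yet)
Bit 14: prefix='110' -> emit 'p', reset
Bit 15: prefix='0' (no match yet)
Bit 16: prefix='00' -> emit 'd', reset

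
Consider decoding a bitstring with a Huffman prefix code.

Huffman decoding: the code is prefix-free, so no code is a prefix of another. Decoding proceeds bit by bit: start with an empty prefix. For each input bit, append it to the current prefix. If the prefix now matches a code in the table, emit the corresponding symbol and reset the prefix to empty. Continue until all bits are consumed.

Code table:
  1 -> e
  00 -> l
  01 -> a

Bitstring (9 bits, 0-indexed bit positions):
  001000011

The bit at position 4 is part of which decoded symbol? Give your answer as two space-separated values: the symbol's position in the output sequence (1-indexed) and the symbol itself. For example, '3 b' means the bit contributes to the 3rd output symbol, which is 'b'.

Answer: 3 l

Derivation:
Bit 0: prefix='0' (no match yet)
Bit 1: prefix='00' -> emit 'l', reset
Bit 2: prefix='1' -> emit 'e', reset
Bit 3: prefix='0' (no match yet)
Bit 4: prefix='00' -> emit 'l', reset
Bit 5: prefix='0' (no match yet)
Bit 6: prefix='00' -> emit 'l', reset
Bit 7: prefix='1' -> emit 'e', reset
Bit 8: prefix='1' -> emit 'e', reset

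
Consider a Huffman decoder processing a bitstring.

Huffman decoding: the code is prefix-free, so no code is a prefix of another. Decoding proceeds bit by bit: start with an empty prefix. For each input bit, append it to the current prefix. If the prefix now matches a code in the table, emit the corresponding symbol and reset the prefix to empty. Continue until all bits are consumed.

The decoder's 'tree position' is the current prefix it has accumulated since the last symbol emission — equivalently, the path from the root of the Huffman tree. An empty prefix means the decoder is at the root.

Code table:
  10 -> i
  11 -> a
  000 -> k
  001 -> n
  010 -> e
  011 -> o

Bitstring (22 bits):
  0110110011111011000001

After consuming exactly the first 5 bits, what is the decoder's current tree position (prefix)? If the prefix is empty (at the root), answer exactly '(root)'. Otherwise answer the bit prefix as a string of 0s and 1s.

Answer: 01

Derivation:
Bit 0: prefix='0' (no match yet)
Bit 1: prefix='01' (no match yet)
Bit 2: prefix='011' -> emit 'o', reset
Bit 3: prefix='0' (no match yet)
Bit 4: prefix='01' (no match yet)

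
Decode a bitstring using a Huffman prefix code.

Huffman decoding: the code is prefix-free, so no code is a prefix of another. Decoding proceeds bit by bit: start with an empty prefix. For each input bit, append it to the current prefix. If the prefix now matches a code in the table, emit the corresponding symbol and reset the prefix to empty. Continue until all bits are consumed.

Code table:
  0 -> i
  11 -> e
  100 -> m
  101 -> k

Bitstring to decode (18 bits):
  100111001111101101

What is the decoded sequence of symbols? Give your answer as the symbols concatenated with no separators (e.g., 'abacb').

Bit 0: prefix='1' (no match yet)
Bit 1: prefix='10' (no match yet)
Bit 2: prefix='100' -> emit 'm', reset
Bit 3: prefix='1' (no match yet)
Bit 4: prefix='11' -> emit 'e', reset
Bit 5: prefix='1' (no match yet)
Bit 6: prefix='10' (no match yet)
Bit 7: prefix='100' -> emit 'm', reset
Bit 8: prefix='1' (no match yet)
Bit 9: prefix='11' -> emit 'e', reset
Bit 10: prefix='1' (no match yet)
Bit 11: prefix='11' -> emit 'e', reset
Bit 12: prefix='1' (no match yet)
Bit 13: prefix='10' (no match yet)
Bit 14: prefix='101' -> emit 'k', reset
Bit 15: prefix='1' (no match yet)
Bit 16: prefix='10' (no match yet)
Bit 17: prefix='101' -> emit 'k', reset

Answer: memeekk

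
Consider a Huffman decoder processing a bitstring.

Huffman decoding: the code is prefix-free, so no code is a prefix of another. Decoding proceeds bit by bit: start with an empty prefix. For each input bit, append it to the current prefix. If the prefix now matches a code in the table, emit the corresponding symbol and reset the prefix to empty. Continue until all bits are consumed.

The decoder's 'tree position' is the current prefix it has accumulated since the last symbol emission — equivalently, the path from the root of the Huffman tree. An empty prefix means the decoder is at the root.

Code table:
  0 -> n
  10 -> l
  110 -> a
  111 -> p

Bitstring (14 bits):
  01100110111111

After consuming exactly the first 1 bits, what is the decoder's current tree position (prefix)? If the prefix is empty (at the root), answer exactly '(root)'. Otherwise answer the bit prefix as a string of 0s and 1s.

Bit 0: prefix='0' -> emit 'n', reset

Answer: (root)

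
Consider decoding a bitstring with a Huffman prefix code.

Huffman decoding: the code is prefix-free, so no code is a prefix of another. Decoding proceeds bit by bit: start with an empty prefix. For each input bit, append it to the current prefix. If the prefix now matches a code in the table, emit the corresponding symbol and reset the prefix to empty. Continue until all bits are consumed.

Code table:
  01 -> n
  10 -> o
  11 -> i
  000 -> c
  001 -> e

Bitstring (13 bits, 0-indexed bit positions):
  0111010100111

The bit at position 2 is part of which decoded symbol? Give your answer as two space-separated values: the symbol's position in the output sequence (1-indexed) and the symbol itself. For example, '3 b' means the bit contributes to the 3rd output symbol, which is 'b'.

Answer: 2 i

Derivation:
Bit 0: prefix='0' (no match yet)
Bit 1: prefix='01' -> emit 'n', reset
Bit 2: prefix='1' (no match yet)
Bit 3: prefix='11' -> emit 'i', reset
Bit 4: prefix='0' (no match yet)
Bit 5: prefix='01' -> emit 'n', reset
Bit 6: prefix='0' (no match yet)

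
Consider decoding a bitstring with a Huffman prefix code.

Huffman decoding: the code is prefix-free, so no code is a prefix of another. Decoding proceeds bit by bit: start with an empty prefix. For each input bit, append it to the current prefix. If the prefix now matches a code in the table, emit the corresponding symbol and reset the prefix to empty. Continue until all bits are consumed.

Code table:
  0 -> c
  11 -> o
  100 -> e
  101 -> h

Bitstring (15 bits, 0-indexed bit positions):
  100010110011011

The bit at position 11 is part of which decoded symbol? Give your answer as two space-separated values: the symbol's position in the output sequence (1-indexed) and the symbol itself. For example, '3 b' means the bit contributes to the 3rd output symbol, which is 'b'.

Answer: 5 o

Derivation:
Bit 0: prefix='1' (no match yet)
Bit 1: prefix='10' (no match yet)
Bit 2: prefix='100' -> emit 'e', reset
Bit 3: prefix='0' -> emit 'c', reset
Bit 4: prefix='1' (no match yet)
Bit 5: prefix='10' (no match yet)
Bit 6: prefix='101' -> emit 'h', reset
Bit 7: prefix='1' (no match yet)
Bit 8: prefix='10' (no match yet)
Bit 9: prefix='100' -> emit 'e', reset
Bit 10: prefix='1' (no match yet)
Bit 11: prefix='11' -> emit 'o', reset
Bit 12: prefix='0' -> emit 'c', reset
Bit 13: prefix='1' (no match yet)
Bit 14: prefix='11' -> emit 'o', reset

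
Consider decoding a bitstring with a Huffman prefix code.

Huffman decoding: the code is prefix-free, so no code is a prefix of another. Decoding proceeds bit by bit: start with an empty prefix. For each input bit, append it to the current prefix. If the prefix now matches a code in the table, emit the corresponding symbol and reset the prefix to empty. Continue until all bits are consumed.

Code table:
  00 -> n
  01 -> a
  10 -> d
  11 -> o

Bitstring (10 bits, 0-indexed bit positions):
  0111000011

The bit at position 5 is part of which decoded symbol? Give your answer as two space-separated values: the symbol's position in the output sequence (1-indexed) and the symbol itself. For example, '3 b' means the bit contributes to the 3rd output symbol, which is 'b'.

Bit 0: prefix='0' (no match yet)
Bit 1: prefix='01' -> emit 'a', reset
Bit 2: prefix='1' (no match yet)
Bit 3: prefix='11' -> emit 'o', reset
Bit 4: prefix='0' (no match yet)
Bit 5: prefix='00' -> emit 'n', reset
Bit 6: prefix='0' (no match yet)
Bit 7: prefix='00' -> emit 'n', reset
Bit 8: prefix='1' (no match yet)
Bit 9: prefix='11' -> emit 'o', reset

Answer: 3 n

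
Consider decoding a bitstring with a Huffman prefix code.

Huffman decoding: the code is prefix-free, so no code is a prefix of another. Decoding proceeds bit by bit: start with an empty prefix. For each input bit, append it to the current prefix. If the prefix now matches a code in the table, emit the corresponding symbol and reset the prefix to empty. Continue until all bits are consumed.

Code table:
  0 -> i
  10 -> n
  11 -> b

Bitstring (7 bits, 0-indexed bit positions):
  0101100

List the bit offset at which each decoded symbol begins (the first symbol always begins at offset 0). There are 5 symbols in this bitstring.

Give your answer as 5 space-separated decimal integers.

Bit 0: prefix='0' -> emit 'i', reset
Bit 1: prefix='1' (no match yet)
Bit 2: prefix='10' -> emit 'n', reset
Bit 3: prefix='1' (no match yet)
Bit 4: prefix='11' -> emit 'b', reset
Bit 5: prefix='0' -> emit 'i', reset
Bit 6: prefix='0' -> emit 'i', reset

Answer: 0 1 3 5 6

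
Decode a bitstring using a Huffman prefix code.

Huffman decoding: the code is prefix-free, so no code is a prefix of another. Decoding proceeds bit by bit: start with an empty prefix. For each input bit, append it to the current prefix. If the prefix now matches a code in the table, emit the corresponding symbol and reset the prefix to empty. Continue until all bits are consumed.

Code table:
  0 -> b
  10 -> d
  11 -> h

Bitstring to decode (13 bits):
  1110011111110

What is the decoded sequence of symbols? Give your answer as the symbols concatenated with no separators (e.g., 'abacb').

Answer: hdbhhhd

Derivation:
Bit 0: prefix='1' (no match yet)
Bit 1: prefix='11' -> emit 'h', reset
Bit 2: prefix='1' (no match yet)
Bit 3: prefix='10' -> emit 'd', reset
Bit 4: prefix='0' -> emit 'b', reset
Bit 5: prefix='1' (no match yet)
Bit 6: prefix='11' -> emit 'h', reset
Bit 7: prefix='1' (no match yet)
Bit 8: prefix='11' -> emit 'h', reset
Bit 9: prefix='1' (no match yet)
Bit 10: prefix='11' -> emit 'h', reset
Bit 11: prefix='1' (no match yet)
Bit 12: prefix='10' -> emit 'd', reset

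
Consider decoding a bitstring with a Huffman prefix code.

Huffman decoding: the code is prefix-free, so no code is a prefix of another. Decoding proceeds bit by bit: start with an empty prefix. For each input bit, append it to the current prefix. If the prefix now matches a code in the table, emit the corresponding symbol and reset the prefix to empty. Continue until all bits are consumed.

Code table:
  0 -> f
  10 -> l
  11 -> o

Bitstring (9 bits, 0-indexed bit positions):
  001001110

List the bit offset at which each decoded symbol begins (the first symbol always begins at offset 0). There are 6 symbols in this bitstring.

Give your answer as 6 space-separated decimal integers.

Answer: 0 1 2 4 5 7

Derivation:
Bit 0: prefix='0' -> emit 'f', reset
Bit 1: prefix='0' -> emit 'f', reset
Bit 2: prefix='1' (no match yet)
Bit 3: prefix='10' -> emit 'l', reset
Bit 4: prefix='0' -> emit 'f', reset
Bit 5: prefix='1' (no match yet)
Bit 6: prefix='11' -> emit 'o', reset
Bit 7: prefix='1' (no match yet)
Bit 8: prefix='10' -> emit 'l', reset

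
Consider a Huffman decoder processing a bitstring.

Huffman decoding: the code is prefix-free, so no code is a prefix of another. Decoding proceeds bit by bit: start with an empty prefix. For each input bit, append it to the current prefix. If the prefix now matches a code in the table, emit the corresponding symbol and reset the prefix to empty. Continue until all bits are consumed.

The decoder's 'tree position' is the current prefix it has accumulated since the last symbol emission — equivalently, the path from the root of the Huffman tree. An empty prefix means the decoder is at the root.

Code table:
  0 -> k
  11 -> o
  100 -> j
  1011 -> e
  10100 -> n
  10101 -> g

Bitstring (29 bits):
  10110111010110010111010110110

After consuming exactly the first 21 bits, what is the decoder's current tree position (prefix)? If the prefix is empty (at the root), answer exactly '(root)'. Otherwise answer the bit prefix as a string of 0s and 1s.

Answer: 10

Derivation:
Bit 0: prefix='1' (no match yet)
Bit 1: prefix='10' (no match yet)
Bit 2: prefix='101' (no match yet)
Bit 3: prefix='1011' -> emit 'e', reset
Bit 4: prefix='0' -> emit 'k', reset
Bit 5: prefix='1' (no match yet)
Bit 6: prefix='11' -> emit 'o', reset
Bit 7: prefix='1' (no match yet)
Bit 8: prefix='10' (no match yet)
Bit 9: prefix='101' (no match yet)
Bit 10: prefix='1010' (no match yet)
Bit 11: prefix='10101' -> emit 'g', reset
Bit 12: prefix='1' (no match yet)
Bit 13: prefix='10' (no match yet)
Bit 14: prefix='100' -> emit 'j', reset
Bit 15: prefix='1' (no match yet)
Bit 16: prefix='10' (no match yet)
Bit 17: prefix='101' (no match yet)
Bit 18: prefix='1011' -> emit 'e', reset
Bit 19: prefix='1' (no match yet)
Bit 20: prefix='10' (no match yet)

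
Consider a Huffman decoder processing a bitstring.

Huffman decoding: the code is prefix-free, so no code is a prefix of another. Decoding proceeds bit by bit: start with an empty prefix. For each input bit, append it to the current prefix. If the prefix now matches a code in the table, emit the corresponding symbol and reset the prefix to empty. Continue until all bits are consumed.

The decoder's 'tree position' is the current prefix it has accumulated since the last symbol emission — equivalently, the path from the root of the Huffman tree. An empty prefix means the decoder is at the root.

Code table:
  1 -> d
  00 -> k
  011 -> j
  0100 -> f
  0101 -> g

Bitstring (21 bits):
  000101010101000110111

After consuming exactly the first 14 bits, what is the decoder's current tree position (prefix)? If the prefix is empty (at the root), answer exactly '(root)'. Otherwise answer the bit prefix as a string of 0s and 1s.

Answer: (root)

Derivation:
Bit 0: prefix='0' (no match yet)
Bit 1: prefix='00' -> emit 'k', reset
Bit 2: prefix='0' (no match yet)
Bit 3: prefix='01' (no match yet)
Bit 4: prefix='010' (no match yet)
Bit 5: prefix='0101' -> emit 'g', reset
Bit 6: prefix='0' (no match yet)
Bit 7: prefix='01' (no match yet)
Bit 8: prefix='010' (no match yet)
Bit 9: prefix='0101' -> emit 'g', reset
Bit 10: prefix='0' (no match yet)
Bit 11: prefix='01' (no match yet)
Bit 12: prefix='010' (no match yet)
Bit 13: prefix='0100' -> emit 'f', reset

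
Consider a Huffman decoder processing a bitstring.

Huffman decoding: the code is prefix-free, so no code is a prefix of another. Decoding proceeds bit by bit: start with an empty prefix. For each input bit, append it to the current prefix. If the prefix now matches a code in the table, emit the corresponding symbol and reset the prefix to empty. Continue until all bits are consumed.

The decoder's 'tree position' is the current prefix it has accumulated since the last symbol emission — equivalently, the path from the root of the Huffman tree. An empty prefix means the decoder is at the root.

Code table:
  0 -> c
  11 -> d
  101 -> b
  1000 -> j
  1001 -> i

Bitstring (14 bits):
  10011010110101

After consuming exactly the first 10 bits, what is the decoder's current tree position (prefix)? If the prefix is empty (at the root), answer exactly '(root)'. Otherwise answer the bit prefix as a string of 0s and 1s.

Answer: (root)

Derivation:
Bit 0: prefix='1' (no match yet)
Bit 1: prefix='10' (no match yet)
Bit 2: prefix='100' (no match yet)
Bit 3: prefix='1001' -> emit 'i', reset
Bit 4: prefix='1' (no match yet)
Bit 5: prefix='10' (no match yet)
Bit 6: prefix='101' -> emit 'b', reset
Bit 7: prefix='0' -> emit 'c', reset
Bit 8: prefix='1' (no match yet)
Bit 9: prefix='11' -> emit 'd', reset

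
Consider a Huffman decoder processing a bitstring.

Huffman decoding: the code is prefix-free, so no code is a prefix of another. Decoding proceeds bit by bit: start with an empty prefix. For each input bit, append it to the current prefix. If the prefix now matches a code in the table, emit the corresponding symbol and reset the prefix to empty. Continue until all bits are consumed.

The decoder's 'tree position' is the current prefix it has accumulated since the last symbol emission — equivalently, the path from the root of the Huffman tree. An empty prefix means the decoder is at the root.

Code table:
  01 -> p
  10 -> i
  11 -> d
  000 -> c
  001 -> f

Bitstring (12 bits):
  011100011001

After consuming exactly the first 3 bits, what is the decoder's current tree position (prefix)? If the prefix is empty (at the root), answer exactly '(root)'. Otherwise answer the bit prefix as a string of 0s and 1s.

Answer: 1

Derivation:
Bit 0: prefix='0' (no match yet)
Bit 1: prefix='01' -> emit 'p', reset
Bit 2: prefix='1' (no match yet)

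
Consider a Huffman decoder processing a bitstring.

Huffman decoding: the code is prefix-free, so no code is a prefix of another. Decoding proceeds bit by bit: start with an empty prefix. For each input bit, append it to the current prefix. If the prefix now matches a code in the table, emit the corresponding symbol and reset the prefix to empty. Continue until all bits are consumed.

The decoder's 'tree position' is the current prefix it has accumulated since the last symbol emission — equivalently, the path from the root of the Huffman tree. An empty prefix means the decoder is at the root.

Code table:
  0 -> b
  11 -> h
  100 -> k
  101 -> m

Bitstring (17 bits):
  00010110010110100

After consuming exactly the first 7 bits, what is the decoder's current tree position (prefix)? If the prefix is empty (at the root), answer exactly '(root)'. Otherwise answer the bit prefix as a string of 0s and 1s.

Answer: 1

Derivation:
Bit 0: prefix='0' -> emit 'b', reset
Bit 1: prefix='0' -> emit 'b', reset
Bit 2: prefix='0' -> emit 'b', reset
Bit 3: prefix='1' (no match yet)
Bit 4: prefix='10' (no match yet)
Bit 5: prefix='101' -> emit 'm', reset
Bit 6: prefix='1' (no match yet)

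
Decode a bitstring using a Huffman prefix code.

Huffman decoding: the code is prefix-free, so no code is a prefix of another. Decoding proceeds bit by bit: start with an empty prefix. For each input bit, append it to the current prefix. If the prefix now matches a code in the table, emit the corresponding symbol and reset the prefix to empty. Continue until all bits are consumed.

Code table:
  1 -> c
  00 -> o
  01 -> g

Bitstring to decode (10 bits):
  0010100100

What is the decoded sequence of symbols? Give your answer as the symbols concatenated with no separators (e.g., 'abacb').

Answer: ocgoco

Derivation:
Bit 0: prefix='0' (no match yet)
Bit 1: prefix='00' -> emit 'o', reset
Bit 2: prefix='1' -> emit 'c', reset
Bit 3: prefix='0' (no match yet)
Bit 4: prefix='01' -> emit 'g', reset
Bit 5: prefix='0' (no match yet)
Bit 6: prefix='00' -> emit 'o', reset
Bit 7: prefix='1' -> emit 'c', reset
Bit 8: prefix='0' (no match yet)
Bit 9: prefix='00' -> emit 'o', reset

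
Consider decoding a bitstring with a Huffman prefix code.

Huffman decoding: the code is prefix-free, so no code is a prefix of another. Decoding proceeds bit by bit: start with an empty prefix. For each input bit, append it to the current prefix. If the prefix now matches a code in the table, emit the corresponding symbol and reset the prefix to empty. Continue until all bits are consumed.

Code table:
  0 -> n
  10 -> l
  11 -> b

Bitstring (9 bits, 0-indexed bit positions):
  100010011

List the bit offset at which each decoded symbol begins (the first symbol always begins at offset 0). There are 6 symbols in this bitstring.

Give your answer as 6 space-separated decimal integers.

Answer: 0 2 3 4 6 7

Derivation:
Bit 0: prefix='1' (no match yet)
Bit 1: prefix='10' -> emit 'l', reset
Bit 2: prefix='0' -> emit 'n', reset
Bit 3: prefix='0' -> emit 'n', reset
Bit 4: prefix='1' (no match yet)
Bit 5: prefix='10' -> emit 'l', reset
Bit 6: prefix='0' -> emit 'n', reset
Bit 7: prefix='1' (no match yet)
Bit 8: prefix='11' -> emit 'b', reset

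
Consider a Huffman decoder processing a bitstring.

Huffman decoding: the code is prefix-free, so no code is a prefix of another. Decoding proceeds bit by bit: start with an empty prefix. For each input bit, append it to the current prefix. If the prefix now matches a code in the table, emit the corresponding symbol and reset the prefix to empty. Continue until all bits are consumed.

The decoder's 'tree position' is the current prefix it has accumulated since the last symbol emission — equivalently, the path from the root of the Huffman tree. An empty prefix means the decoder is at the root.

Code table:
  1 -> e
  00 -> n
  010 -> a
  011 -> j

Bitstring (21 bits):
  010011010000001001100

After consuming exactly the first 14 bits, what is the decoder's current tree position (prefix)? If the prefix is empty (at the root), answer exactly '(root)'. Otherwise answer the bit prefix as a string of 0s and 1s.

Bit 0: prefix='0' (no match yet)
Bit 1: prefix='01' (no match yet)
Bit 2: prefix='010' -> emit 'a', reset
Bit 3: prefix='0' (no match yet)
Bit 4: prefix='01' (no match yet)
Bit 5: prefix='011' -> emit 'j', reset
Bit 6: prefix='0' (no match yet)
Bit 7: prefix='01' (no match yet)
Bit 8: prefix='010' -> emit 'a', reset
Bit 9: prefix='0' (no match yet)
Bit 10: prefix='00' -> emit 'n', reset
Bit 11: prefix='0' (no match yet)
Bit 12: prefix='00' -> emit 'n', reset
Bit 13: prefix='0' (no match yet)

Answer: 0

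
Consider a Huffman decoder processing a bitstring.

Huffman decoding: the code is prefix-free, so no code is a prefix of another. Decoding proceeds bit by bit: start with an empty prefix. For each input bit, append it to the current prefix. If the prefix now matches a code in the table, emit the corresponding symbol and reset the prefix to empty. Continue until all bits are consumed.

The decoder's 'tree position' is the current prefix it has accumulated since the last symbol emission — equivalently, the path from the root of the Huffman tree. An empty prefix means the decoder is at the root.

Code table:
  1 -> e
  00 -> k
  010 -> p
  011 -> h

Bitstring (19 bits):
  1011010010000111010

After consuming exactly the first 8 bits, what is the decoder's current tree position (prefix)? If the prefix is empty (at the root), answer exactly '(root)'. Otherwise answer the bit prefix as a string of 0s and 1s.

Answer: 0

Derivation:
Bit 0: prefix='1' -> emit 'e', reset
Bit 1: prefix='0' (no match yet)
Bit 2: prefix='01' (no match yet)
Bit 3: prefix='011' -> emit 'h', reset
Bit 4: prefix='0' (no match yet)
Bit 5: prefix='01' (no match yet)
Bit 6: prefix='010' -> emit 'p', reset
Bit 7: prefix='0' (no match yet)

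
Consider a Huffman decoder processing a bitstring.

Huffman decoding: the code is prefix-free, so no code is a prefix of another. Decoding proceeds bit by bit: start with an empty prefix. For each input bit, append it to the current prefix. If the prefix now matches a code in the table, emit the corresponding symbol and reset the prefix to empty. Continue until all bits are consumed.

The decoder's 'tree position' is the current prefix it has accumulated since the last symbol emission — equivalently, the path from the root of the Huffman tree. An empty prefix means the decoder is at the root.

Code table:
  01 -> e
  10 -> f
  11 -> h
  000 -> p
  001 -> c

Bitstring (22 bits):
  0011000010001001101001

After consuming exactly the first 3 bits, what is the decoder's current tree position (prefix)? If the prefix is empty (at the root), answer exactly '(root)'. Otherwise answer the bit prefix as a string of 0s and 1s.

Answer: (root)

Derivation:
Bit 0: prefix='0' (no match yet)
Bit 1: prefix='00' (no match yet)
Bit 2: prefix='001' -> emit 'c', reset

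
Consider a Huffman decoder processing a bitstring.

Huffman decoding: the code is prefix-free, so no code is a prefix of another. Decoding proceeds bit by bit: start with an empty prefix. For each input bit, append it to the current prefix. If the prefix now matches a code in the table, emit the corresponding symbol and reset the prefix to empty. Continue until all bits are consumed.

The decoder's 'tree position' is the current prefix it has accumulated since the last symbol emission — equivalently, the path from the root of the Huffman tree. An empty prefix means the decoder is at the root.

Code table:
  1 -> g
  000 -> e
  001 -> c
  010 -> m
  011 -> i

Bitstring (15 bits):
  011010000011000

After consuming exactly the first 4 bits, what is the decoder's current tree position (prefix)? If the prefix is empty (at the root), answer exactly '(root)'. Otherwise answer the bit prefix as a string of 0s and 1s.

Answer: 0

Derivation:
Bit 0: prefix='0' (no match yet)
Bit 1: prefix='01' (no match yet)
Bit 2: prefix='011' -> emit 'i', reset
Bit 3: prefix='0' (no match yet)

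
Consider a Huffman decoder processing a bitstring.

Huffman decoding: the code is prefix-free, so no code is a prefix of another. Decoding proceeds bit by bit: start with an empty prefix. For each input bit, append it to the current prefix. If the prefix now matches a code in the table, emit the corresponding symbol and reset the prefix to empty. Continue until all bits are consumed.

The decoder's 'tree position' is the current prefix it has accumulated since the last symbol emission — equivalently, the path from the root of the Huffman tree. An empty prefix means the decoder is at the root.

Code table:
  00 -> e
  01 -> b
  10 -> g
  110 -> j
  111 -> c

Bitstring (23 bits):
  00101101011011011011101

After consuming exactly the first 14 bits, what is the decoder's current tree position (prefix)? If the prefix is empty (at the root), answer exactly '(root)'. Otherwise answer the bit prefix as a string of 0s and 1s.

Bit 0: prefix='0' (no match yet)
Bit 1: prefix='00' -> emit 'e', reset
Bit 2: prefix='1' (no match yet)
Bit 3: prefix='10' -> emit 'g', reset
Bit 4: prefix='1' (no match yet)
Bit 5: prefix='11' (no match yet)
Bit 6: prefix='110' -> emit 'j', reset
Bit 7: prefix='1' (no match yet)
Bit 8: prefix='10' -> emit 'g', reset
Bit 9: prefix='1' (no match yet)
Bit 10: prefix='11' (no match yet)
Bit 11: prefix='110' -> emit 'j', reset
Bit 12: prefix='1' (no match yet)
Bit 13: prefix='11' (no match yet)

Answer: 11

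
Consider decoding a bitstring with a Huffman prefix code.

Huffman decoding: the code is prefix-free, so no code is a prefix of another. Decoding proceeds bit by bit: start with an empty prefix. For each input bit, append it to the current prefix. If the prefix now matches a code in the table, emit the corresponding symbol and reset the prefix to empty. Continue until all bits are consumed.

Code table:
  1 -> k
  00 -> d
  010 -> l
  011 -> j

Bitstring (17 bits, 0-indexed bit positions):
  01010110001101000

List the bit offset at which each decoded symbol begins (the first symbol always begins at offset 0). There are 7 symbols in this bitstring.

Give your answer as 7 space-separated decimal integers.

Bit 0: prefix='0' (no match yet)
Bit 1: prefix='01' (no match yet)
Bit 2: prefix='010' -> emit 'l', reset
Bit 3: prefix='1' -> emit 'k', reset
Bit 4: prefix='0' (no match yet)
Bit 5: prefix='01' (no match yet)
Bit 6: prefix='011' -> emit 'j', reset
Bit 7: prefix='0' (no match yet)
Bit 8: prefix='00' -> emit 'd', reset
Bit 9: prefix='0' (no match yet)
Bit 10: prefix='01' (no match yet)
Bit 11: prefix='011' -> emit 'j', reset
Bit 12: prefix='0' (no match yet)
Bit 13: prefix='01' (no match yet)
Bit 14: prefix='010' -> emit 'l', reset
Bit 15: prefix='0' (no match yet)
Bit 16: prefix='00' -> emit 'd', reset

Answer: 0 3 4 7 9 12 15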